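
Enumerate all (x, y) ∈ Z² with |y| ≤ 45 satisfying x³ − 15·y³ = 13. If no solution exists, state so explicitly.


The equation is x³ - 15y³ = 13. For fixed y, x³ = 15·y³ + 13, so a solution requires the RHS to be a perfect cube.
Strategy: iterate y from -45 to 45, compute RHS = 15·y³ + 13, and check whether it is a (positive or negative) perfect cube.
Check small values of y:
  y = 0: RHS = 13 is not a perfect cube.
  y = 1: RHS = 28 is not a perfect cube.
  y = -1: RHS = -2 is not a perfect cube.
  y = 2: RHS = 133 is not a perfect cube.
  y = -2: RHS = -107 is not a perfect cube.
  y = 3: RHS = 418 is not a perfect cube.
  y = -3: RHS = -392 is not a perfect cube.
Continuing the search up to |y| = 45 finds no solutions either.
No (x, y) in the scanned range satisfies the equation.

No integer solutions with |y| ≤ 45.


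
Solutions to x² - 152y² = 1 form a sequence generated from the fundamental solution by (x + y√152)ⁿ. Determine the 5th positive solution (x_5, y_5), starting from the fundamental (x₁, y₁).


Step 1: Find the fundamental solution (x₁, y₁) of x² - 152y² = 1.
  Expand √152 as a continued fraction. a₀ = ⌊√152⌋ = 12; iterate m_{k+1} = d_k·a_k − m_k, d_{k+1} = (152 − m_{k+1}²)/d_k, a_{k+1} = ⌊(a₀ + m_{k+1})/d_{k+1}⌋ (starting m₀ = 0, d₀ = 1), with convergents p_k = a_k·p_{k-1} + p_{k-2}, q_k = a_k·q_{k-1} + q_{k-2} (p₋₁ = 1, q₋₁ = 0):
  k = 0: a₀ = 12; p₀/q₀ = 12/1; p₀² − 152·q₀² = 144 − 152 = -8.
  k = 1: m = 12, d = 8, a = ⌊(12 + 12)/8⌋ = 3; p/q = (3·12 + 1)/(3·1 + 0) = 37/3; p² − 152·q² = 1369 − 1368 = 1.
  The first convergent with p² − 152·q² = 1 gives the fundamental solution (x₁, y₁) = (37, 3).
Step 2: Apply the recurrence (x_{n+1}, y_{n+1}) = (x₁x_n + 152y₁y_n, x₁y_n + y₁x_n) repeatedly.
  From (x_1, y_1) = (37, 3): x_2 = 37·37 + 152·3·3 = 2737; y_2 = 37·3 + 3·37 = 222.
  From (x_2, y_2) = (2737, 222): x_3 = 37·2737 + 152·3·222 = 202501; y_3 = 37·222 + 3·2737 = 16425.
  From (x_3, y_3) = (202501, 16425): x_4 = 37·202501 + 152·3·16425 = 14982337; y_4 = 37·16425 + 3·202501 = 1215228.
  From (x_4, y_4) = (14982337, 1215228): x_5 = 37·14982337 + 152·3·1215228 = 1108490437; y_5 = 37·1215228 + 3·14982337 = 89910447.
Step 3: Verify x_5² - 152·y_5² = 1228751048920450969 - 1228751048920450968 = 1 (should be 1). ✓

(x_1, y_1) = (37, 3); (x_5, y_5) = (1108490437, 89910447).


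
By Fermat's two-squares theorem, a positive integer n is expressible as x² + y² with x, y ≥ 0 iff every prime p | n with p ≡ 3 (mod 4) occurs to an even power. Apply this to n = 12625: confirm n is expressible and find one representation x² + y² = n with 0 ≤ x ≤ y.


Step 1: Factor n = 12625 = 5^3 · 101.
Step 2: Check the mod-4 condition on each prime factor: 5 ≡ 1 (mod 4), exponent 3; 101 ≡ 1 (mod 4), exponent 1.
All primes ≡ 3 (mod 4) appear to even exponent (or don't appear), so by the two-squares theorem n IS expressible as a sum of two squares.
Step 3: Build a representation. Group n = k² · m with k = 5 and m = 5 · 101 = 505 (a product of primes ≡ 1 (mod 4)); a representation of m scales to one of n via (k·x)² + (k·y)² = k²(x² + y²). Each prime p ≡ 1 (mod 4) is itself a sum of two squares; find a² by testing p − a² for a perfect square:
  5: 5 − 1² = 4 = 2² ⇒ 5 = 1² + 2².
  101: 101 − 1² = 100 = 10² ⇒ 101 = 1² + 10².
  Combine using the Brahmagupta–Fibonacci identity (a² + b²)(c² + d²) = (ac − bd)² + (ad + bc)² = (ac + bd)² + (ad − bc)²:
  5 · 101 = 505: from (1² + 2²)(1² + 10²), take (1·1 − 2·10, 1·10 + 2·1) = (1 − 20, 10 + 2) = (-19, 12); dropping signs (only squares matter) gives (19, 12); check 19² + 12² = 361 + 144 = 505 ✓.
  Scale by k = 5: (5·19, 5·12) = (95, 60).
Step 4: Order so x ≤ y and verify: 60² + 95² = 3600 + 9025 = 12625 = n. ✓

n = 12625 = 60² + 95² (one valid representation with x ≤ y).


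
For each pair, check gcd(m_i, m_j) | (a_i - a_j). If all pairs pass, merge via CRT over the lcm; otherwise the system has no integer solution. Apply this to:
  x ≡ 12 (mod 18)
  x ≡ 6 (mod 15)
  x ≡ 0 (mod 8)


Moduli 18, 15, 8 are not pairwise coprime, so CRT works modulo lcm(m_i) when all pairwise compatibility conditions hold.
Pairwise compatibility: gcd(m_i, m_j) must divide a_i - a_j for every pair.
Merge one congruence at a time:
  Start: x ≡ 12 (mod 18).
  Combine with x ≡ 6 (mod 15): gcd(18, 15) = 3; 6 - 12 = -6, which IS divisible by 3, so compatible.
    Write x = 12 + 18·t and substitute into x ≡ 6 (mod 15): 18·t ≡ 6 − 12 = -6 (mod 15).
    Divide the congruence (and modulus) by g = 3: 6·t ≡ -2 (mod 5).
    Reduce coefficients mod 5: 1·t ≡ 3 (mod 5).
    So t ≡ 3 (mod 5).
    Then x = 12 + 18·3 = 66, valid modulo lcm(18, 15) = 90: x ≡ 66 (mod 90).
  Combine with x ≡ 0 (mod 8): gcd(90, 8) = 2; 0 - 66 = -66, which IS divisible by 2, so compatible.
    Write x = 66 + 90·t and substitute into x ≡ 0 (mod 8): 90·t ≡ 0 − 66 = -66 (mod 8).
    Divide the congruence (and modulus) by g = 2: 45·t ≡ -33 (mod 4).
    Reduce coefficients mod 4: 1·t ≡ 3 (mod 4).
    So t ≡ 3 (mod 4).
    Then x = 66 + 90·3 = 336, valid modulo lcm(90, 8) = 360: x ≡ 336 (mod 360).
Verify: 336 mod 18 = 12, 336 mod 15 = 6, 336 mod 8 = 0.

x ≡ 336 (mod 360).


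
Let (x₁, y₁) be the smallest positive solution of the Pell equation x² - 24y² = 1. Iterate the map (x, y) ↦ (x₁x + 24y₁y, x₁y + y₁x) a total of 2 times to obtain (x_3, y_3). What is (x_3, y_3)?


Step 1: Find the fundamental solution (x₁, y₁) of x² - 24y² = 1.
  Expand √24 as a continued fraction. a₀ = ⌊√24⌋ = 4; iterate m_{k+1} = d_k·a_k − m_k, d_{k+1} = (24 − m_{k+1}²)/d_k, a_{k+1} = ⌊(a₀ + m_{k+1})/d_{k+1}⌋ (starting m₀ = 0, d₀ = 1), with convergents p_k = a_k·p_{k-1} + p_{k-2}, q_k = a_k·q_{k-1} + q_{k-2} (p₋₁ = 1, q₋₁ = 0):
  k = 0: a₀ = 4; p₀/q₀ = 4/1; p₀² − 24·q₀² = 16 − 24 = -8.
  k = 1: m = 4, d = 8, a = ⌊(4 + 4)/8⌋ = 1; p/q = (1·4 + 1)/(1·1 + 0) = 5/1; p² − 24·q² = 25 − 24 = 1.
  The first convergent with p² − 24·q² = 1 gives the fundamental solution (x₁, y₁) = (5, 1).
Step 2: Apply the recurrence (x_{n+1}, y_{n+1}) = (x₁x_n + 24y₁y_n, x₁y_n + y₁x_n) repeatedly.
  From (x_1, y_1) = (5, 1): x_2 = 5·5 + 24·1·1 = 49; y_2 = 5·1 + 1·5 = 10.
  From (x_2, y_2) = (49, 10): x_3 = 5·49 + 24·1·10 = 485; y_3 = 5·10 + 1·49 = 99.
Step 3: Verify x_3² - 24·y_3² = 235225 - 235224 = 1 (should be 1). ✓

(x_1, y_1) = (5, 1); (x_3, y_3) = (485, 99).


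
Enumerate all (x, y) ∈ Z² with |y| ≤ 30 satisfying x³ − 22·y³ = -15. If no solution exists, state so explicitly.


The equation is x³ - 22y³ = -15. For fixed y, x³ = 22·y³ − 15, so a solution requires the RHS to be a perfect cube.
Strategy: iterate y from -30 to 30, compute RHS = 22·y³ − 15, and check whether it is a (positive or negative) perfect cube.
Check small values of y:
  y = 0: RHS = -15 is not a perfect cube.
  y = 1: RHS = 7 is not a perfect cube.
  y = -1: RHS = -37 is not a perfect cube.
  y = 2: RHS = 161 is not a perfect cube.
  y = -2: RHS = -191 is not a perfect cube.
  y = 3: RHS = 579 is not a perfect cube.
  y = -3: RHS = -609 is not a perfect cube.
Continuing the search up to |y| = 30 finds no solutions either.
No (x, y) in the scanned range satisfies the equation.

No integer solutions with |y| ≤ 30.


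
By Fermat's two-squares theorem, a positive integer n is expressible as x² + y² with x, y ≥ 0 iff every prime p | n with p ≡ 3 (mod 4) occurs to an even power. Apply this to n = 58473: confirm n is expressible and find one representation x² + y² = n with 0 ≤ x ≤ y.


Step 1: Factor n = 58473 = 3^2 · 73 · 89.
Step 2: Check the mod-4 condition on each prime factor: 3 ≡ 3 (mod 4), exponent 2 (must be even); 73 ≡ 1 (mod 4), exponent 1; 89 ≡ 1 (mod 4), exponent 1.
All primes ≡ 3 (mod 4) appear to even exponent (or don't appear), so by the two-squares theorem n IS expressible as a sum of two squares.
Step 3: Build a representation. Group n = k² · m with k = 3 and m = 73 · 89 = 6497 (a product of primes ≡ 1 (mod 4)); a representation of m scales to one of n via (k·x)² + (k·y)² = k²(x² + y²). Each prime p ≡ 1 (mod 4) is itself a sum of two squares; find a² by testing p − a² for a perfect square:
  73: 73 − 1² = 72, 73 − 2² = 69, 73 − 3² = 64 = 8² ⇒ 73 = 3² + 8².
  89: 89 − 1² = 88, 89 − 2² = 85, 89 − 3² = 80, 89 − 4² = 73, 89 − 5² = 64 = 8² ⇒ 89 = 5² + 8².
  Combine using the Brahmagupta–Fibonacci identity (a² + b²)(c² + d²) = (ac − bd)² + (ad + bc)² = (ac + bd)² + (ad − bc)²:
  73 · 89 = 6497: from (3² + 8²)(5² + 8²), take (3·5 − 8·8, 3·8 + 8·5) = (15 − 64, 24 + 40) = (-49, 64); dropping signs (only squares matter) gives (49, 64); check 49² + 64² = 2401 + 4096 = 6497 ✓.
  Scale by k = 3: (3·49, 3·64) = (147, 192).
Step 4: Order so x ≤ y and verify: 147² + 192² = 21609 + 36864 = 58473 = n. ✓

n = 58473 = 147² + 192² (one valid representation with x ≤ y).


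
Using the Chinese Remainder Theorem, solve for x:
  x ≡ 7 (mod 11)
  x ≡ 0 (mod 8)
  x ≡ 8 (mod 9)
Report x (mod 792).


Moduli 11, 8, 9 are pairwise coprime; by CRT there is a unique solution modulo M = 11 · 8 · 9 = 792.
Solve pairwise, accumulating the modulus:
  Start with x ≡ 7 (mod 11).
  Combine with x ≡ 0 (mod 8): since gcd(11, 8) = 1, we get a unique residue mod 88.
    Write x = 7 + 11·t and substitute into x ≡ 0 (mod 8): 11·t ≡ 0 − 7 = -7 (mod 8).
    Reduce coefficients mod 8: 3·t ≡ 1 (mod 8).
    The inverse of 3 mod 8 is 3 (since 3·3 = 9 = 1·8 + 1), so t ≡ 3·1 = 3 ≡ 3 (mod 8).
    Then x = 7 + 11·3 = 40, valid modulo lcm(11, 8) = 88: x ≡ 40 (mod 88).
  Combine with x ≡ 8 (mod 9): since gcd(88, 9) = 1, we get a unique residue mod 792.
    Write x = 40 + 88·t and substitute into x ≡ 8 (mod 9): 88·t ≡ 8 − 40 = -32 (mod 9).
    Reduce coefficients mod 9: 7·t ≡ 4 (mod 9).
    The inverse of 7 mod 9 is 4 (since 7·4 = 28 = 3·9 + 1), so t ≡ 4·4 = 16 ≡ 7 (mod 9).
    Then x = 40 + 88·7 = 656, valid modulo lcm(88, 9) = 792: x ≡ 656 (mod 792).
Verify: 656 mod 11 = 7 ✓, 656 mod 8 = 0 ✓, 656 mod 9 = 8 ✓.

x ≡ 656 (mod 792).


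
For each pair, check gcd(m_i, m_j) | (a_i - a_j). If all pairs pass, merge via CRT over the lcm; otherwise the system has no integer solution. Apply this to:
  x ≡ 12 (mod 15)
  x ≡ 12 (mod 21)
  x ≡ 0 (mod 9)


Moduli 15, 21, 9 are not pairwise coprime, so CRT works modulo lcm(m_i) when all pairwise compatibility conditions hold.
Pairwise compatibility: gcd(m_i, m_j) must divide a_i - a_j for every pair.
Merge one congruence at a time:
  Start: x ≡ 12 (mod 15).
  Combine with x ≡ 12 (mod 21): gcd(15, 21) = 3; 12 - 12 = 0, which IS divisible by 3, so compatible.
    Write x = 12 + 15·t and substitute into x ≡ 12 (mod 21): 15·t ≡ 12 − 12 = 0 (mod 21).
    Divide the congruence (and modulus) by g = 3: 5·t ≡ 0 (mod 7).
    The inverse of 5 mod 7 is 3 (since 5·3 = 15 = 2·7 + 1), so t ≡ 3·0 = 0 ≡ 0 (mod 7).
    Then x = 12 + 15·0 = 12, valid modulo lcm(15, 21) = 105: x ≡ 12 (mod 105).
  Combine with x ≡ 0 (mod 9): gcd(105, 9) = 3; 0 - 12 = -12, which IS divisible by 3, so compatible.
    Write x = 12 + 105·t and substitute into x ≡ 0 (mod 9): 105·t ≡ 0 − 12 = -12 (mod 9).
    Divide the congruence (and modulus) by g = 3: 35·t ≡ -4 (mod 3).
    Reduce coefficients mod 3: 2·t ≡ 2 (mod 3).
    The inverse of 2 mod 3 is 2 (since 2·2 = 4 = 1·3 + 1), so t ≡ 2·2 = 4 ≡ 1 (mod 3).
    Then x = 12 + 105·1 = 117, valid modulo lcm(105, 9) = 315: x ≡ 117 (mod 315).
Verify: 117 mod 15 = 12, 117 mod 21 = 12, 117 mod 9 = 0.

x ≡ 117 (mod 315).


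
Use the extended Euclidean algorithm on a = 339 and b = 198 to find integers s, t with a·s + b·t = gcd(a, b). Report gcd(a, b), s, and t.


Euclidean algorithm on (339, 198) — divide until remainder is 0:
  339 = 1 · 198 + 141
  198 = 1 · 141 + 57
  141 = 2 · 57 + 27
  57 = 2 · 27 + 3
  27 = 9 · 3 + 0
gcd(339, 198) = 3.
Track Bezout coefficients alongside the remainders: start with r₀ = 339 = a·1 + b·0 (s = 1, t = 0) and r₁ = 198 = a·0 + b·1 (s = 0, t = 1); each new remainder r_{k+1} = r_{k-1} − q_k·r_k inherits s_{k+1} = s_{k-1} − q_k·s_k, t_{k+1} = t_{k-1} − q_k·t_k, so r_k = a·s_k + b·t_k at every step:
  q = 1: r = 141, s = 1 − 1·0 = 1, t = 0 − 1·1 = -1  (check: 339·1 + 198·(-1) = 141)
  q = 1: r = 57, s = 0 − 1·1 = -1, t = 1 − 1·(-1) = 2  (check: 339·(-1) + 198·2 = 57)
  q = 2: r = 27, s = 1 − 2·(-1) = 3, t = -1 − 2·2 = -5  (check: 339·3 + 198·(-5) = 27)
  q = 2: r = 3, s = -1 − 2·3 = -7, t = 2 − 2·(-5) = 12  (check: 339·(-7) + 198·12 = 3)
The row with r = 3 (the gcd) gives the Bezout coefficients s = -7, t = 12.
Result: 339 · (-7) + 198 · (12) = 3.

gcd(339, 198) = 3; s = -7, t = 12 (check: 339·(-7) + 198·12 = 3).


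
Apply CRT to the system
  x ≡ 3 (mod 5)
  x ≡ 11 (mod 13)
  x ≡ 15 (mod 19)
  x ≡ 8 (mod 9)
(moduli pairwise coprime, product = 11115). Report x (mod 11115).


Product of moduli M = 5 · 13 · 19 · 9 = 11115.
Merge one congruence at a time:
  Start: x ≡ 3 (mod 5).
  Combine with x ≡ 11 (mod 13); new modulus lcm = 65.
    Write x = 3 + 5·t and substitute into x ≡ 11 (mod 13): 5·t ≡ 11 − 3 = 8 (mod 13).
    The inverse of 5 mod 13 is 8 (since 5·8 = 40 = 3·13 + 1), so t ≡ 8·8 = 64 ≡ 12 (mod 13).
    Then x = 3 + 5·12 = 63, valid modulo lcm(5, 13) = 65: x ≡ 63 (mod 65).
  Combine with x ≡ 15 (mod 19); new modulus lcm = 1235.
    Write x = 63 + 65·t and substitute into x ≡ 15 (mod 19): 65·t ≡ 15 − 63 = -48 (mod 19).
    Reduce coefficients mod 19: 8·t ≡ 9 (mod 19).
    The inverse of 8 mod 19 is 12 (since 8·12 = 96 = 5·19 + 1), so t ≡ 12·9 = 108 ≡ 13 (mod 19).
    Then x = 63 + 65·13 = 908, valid modulo lcm(65, 19) = 1235: x ≡ 908 (mod 1235).
  Combine with x ≡ 8 (mod 9); new modulus lcm = 11115.
    Write x = 908 + 1235·t and substitute into x ≡ 8 (mod 9): 1235·t ≡ 8 − 908 = -900 (mod 9).
    Reduce coefficients mod 9: 2·t ≡ 0 (mod 9).
    The inverse of 2 mod 9 is 5 (since 2·5 = 10 = 1·9 + 1), so t ≡ 5·0 = 0 ≡ 0 (mod 9).
    Then x = 908 + 1235·0 = 908, valid modulo lcm(1235, 9) = 11115: x ≡ 908 (mod 11115).
Verify against each original: 908 mod 5 = 3, 908 mod 13 = 11, 908 mod 19 = 15, 908 mod 9 = 8.

x ≡ 908 (mod 11115).


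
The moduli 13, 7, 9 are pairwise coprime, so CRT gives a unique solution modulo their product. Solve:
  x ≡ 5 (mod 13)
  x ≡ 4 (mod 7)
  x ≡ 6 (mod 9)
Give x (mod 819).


Moduli 13, 7, 9 are pairwise coprime; by CRT there is a unique solution modulo M = 13 · 7 · 9 = 819.
Solve pairwise, accumulating the modulus:
  Start with x ≡ 5 (mod 13).
  Combine with x ≡ 4 (mod 7): since gcd(13, 7) = 1, we get a unique residue mod 91.
    Write x = 5 + 13·t and substitute into x ≡ 4 (mod 7): 13·t ≡ 4 − 5 = -1 (mod 7).
    Reduce coefficients mod 7: 6·t ≡ 6 (mod 7).
    The inverse of 6 mod 7 is 6 (since 6·6 = 36 = 5·7 + 1), so t ≡ 6·6 = 36 ≡ 1 (mod 7).
    Then x = 5 + 13·1 = 18, valid modulo lcm(13, 7) = 91: x ≡ 18 (mod 91).
  Combine with x ≡ 6 (mod 9): since gcd(91, 9) = 1, we get a unique residue mod 819.
    Write x = 18 + 91·t and substitute into x ≡ 6 (mod 9): 91·t ≡ 6 − 18 = -12 (mod 9).
    Reduce coefficients mod 9: 1·t ≡ 6 (mod 9).
    So t ≡ 6 (mod 9).
    Then x = 18 + 91·6 = 564, valid modulo lcm(91, 9) = 819: x ≡ 564 (mod 819).
Verify: 564 mod 13 = 5 ✓, 564 mod 7 = 4 ✓, 564 mod 9 = 6 ✓.

x ≡ 564 (mod 819).


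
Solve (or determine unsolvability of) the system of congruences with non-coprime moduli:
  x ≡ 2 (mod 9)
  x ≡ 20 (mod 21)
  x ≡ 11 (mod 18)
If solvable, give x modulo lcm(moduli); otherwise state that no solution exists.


Moduli 9, 21, 18 are not pairwise coprime, so CRT works modulo lcm(m_i) when all pairwise compatibility conditions hold.
Pairwise compatibility: gcd(m_i, m_j) must divide a_i - a_j for every pair.
Merge one congruence at a time:
  Start: x ≡ 2 (mod 9).
  Combine with x ≡ 20 (mod 21): gcd(9, 21) = 3; 20 - 2 = 18, which IS divisible by 3, so compatible.
    Write x = 2 + 9·t and substitute into x ≡ 20 (mod 21): 9·t ≡ 20 − 2 = 18 (mod 21).
    Divide the congruence (and modulus) by g = 3: 3·t ≡ 6 (mod 7).
    The inverse of 3 mod 7 is 5 (since 3·5 = 15 = 2·7 + 1), so t ≡ 5·6 = 30 ≡ 2 (mod 7).
    Then x = 2 + 9·2 = 20, valid modulo lcm(9, 21) = 63: x ≡ 20 (mod 63).
  Combine with x ≡ 11 (mod 18): gcd(63, 18) = 9; 11 - 20 = -9, which IS divisible by 9, so compatible.
    Write x = 20 + 63·t and substitute into x ≡ 11 (mod 18): 63·t ≡ 11 − 20 = -9 (mod 18).
    Divide the congruence (and modulus) by g = 9: 7·t ≡ -1 (mod 2).
    Reduce coefficients mod 2: 1·t ≡ 1 (mod 2).
    So t ≡ 1 (mod 2).
    Then x = 20 + 63·1 = 83, valid modulo lcm(63, 18) = 126: x ≡ 83 (mod 126).
Verify: 83 mod 9 = 2, 83 mod 21 = 20, 83 mod 18 = 11.

x ≡ 83 (mod 126).


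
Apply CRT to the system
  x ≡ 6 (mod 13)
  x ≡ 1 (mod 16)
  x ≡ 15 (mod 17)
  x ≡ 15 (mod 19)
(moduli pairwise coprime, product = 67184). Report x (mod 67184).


Product of moduli M = 13 · 16 · 17 · 19 = 67184.
Merge one congruence at a time:
  Start: x ≡ 6 (mod 13).
  Combine with x ≡ 1 (mod 16); new modulus lcm = 208.
    Write x = 6 + 13·t and substitute into x ≡ 1 (mod 16): 13·t ≡ 1 − 6 = -5 (mod 16).
    Reduce coefficients mod 16: 13·t ≡ 11 (mod 16).
    The inverse of 13 mod 16 is 5 (since 13·5 = 65 = 4·16 + 1), so t ≡ 5·11 = 55 ≡ 7 (mod 16).
    Then x = 6 + 13·7 = 97, valid modulo lcm(13, 16) = 208: x ≡ 97 (mod 208).
  Combine with x ≡ 15 (mod 17); new modulus lcm = 3536.
    Write x = 97 + 208·t and substitute into x ≡ 15 (mod 17): 208·t ≡ 15 − 97 = -82 (mod 17).
    Reduce coefficients mod 17: 4·t ≡ 3 (mod 17).
    The inverse of 4 mod 17 is 13 (since 4·13 = 52 = 3·17 + 1), so t ≡ 13·3 = 39 ≡ 5 (mod 17).
    Then x = 97 + 208·5 = 1137, valid modulo lcm(208, 17) = 3536: x ≡ 1137 (mod 3536).
  Combine with x ≡ 15 (mod 19); new modulus lcm = 67184.
    Write x = 1137 + 3536·t and substitute into x ≡ 15 (mod 19): 3536·t ≡ 15 − 1137 = -1122 (mod 19).
    Reduce coefficients mod 19: 2·t ≡ 18 (mod 19).
    The inverse of 2 mod 19 is 10 (since 2·10 = 20 = 1·19 + 1), so t ≡ 10·18 = 180 ≡ 9 (mod 19).
    Then x = 1137 + 3536·9 = 32961, valid modulo lcm(3536, 19) = 67184: x ≡ 32961 (mod 67184).
Verify against each original: 32961 mod 13 = 6, 32961 mod 16 = 1, 32961 mod 17 = 15, 32961 mod 19 = 15.

x ≡ 32961 (mod 67184).


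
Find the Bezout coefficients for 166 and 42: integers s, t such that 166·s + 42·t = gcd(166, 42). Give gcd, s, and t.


Euclidean algorithm on (166, 42) — divide until remainder is 0:
  166 = 3 · 42 + 40
  42 = 1 · 40 + 2
  40 = 20 · 2 + 0
gcd(166, 42) = 2.
Track Bezout coefficients alongside the remainders: start with r₀ = 166 = a·1 + b·0 (s = 1, t = 0) and r₁ = 42 = a·0 + b·1 (s = 0, t = 1); each new remainder r_{k+1} = r_{k-1} − q_k·r_k inherits s_{k+1} = s_{k-1} − q_k·s_k, t_{k+1} = t_{k-1} − q_k·t_k, so r_k = a·s_k + b·t_k at every step:
  q = 3: r = 40, s = 1 − 3·0 = 1, t = 0 − 3·1 = -3  (check: 166·1 + 42·(-3) = 40)
  q = 1: r = 2, s = 0 − 1·1 = -1, t = 1 − 1·(-3) = 4  (check: 166·(-1) + 42·4 = 2)
The row with r = 2 (the gcd) gives the Bezout coefficients s = -1, t = 4.
Result: 166 · (-1) + 42 · (4) = 2.

gcd(166, 42) = 2; s = -1, t = 4 (check: 166·(-1) + 42·4 = 2).


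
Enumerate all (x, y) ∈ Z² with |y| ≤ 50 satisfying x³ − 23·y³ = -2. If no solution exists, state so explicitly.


The equation is x³ - 23y³ = -2. For fixed y, x³ = 23·y³ − 2, so a solution requires the RHS to be a perfect cube.
Strategy: iterate y from -50 to 50, compute RHS = 23·y³ − 2, and check whether it is a (positive or negative) perfect cube.
Check small values of y:
  y = 0: RHS = -2 is not a perfect cube.
  y = 1: RHS = 21 is not a perfect cube.
  y = -1: RHS = -25 is not a perfect cube.
  y = 2: RHS = 182 is not a perfect cube.
  y = -2: RHS = -186 is not a perfect cube.
  y = 3: RHS = 619 is not a perfect cube.
  y = -3: RHS = -623 is not a perfect cube.
Continuing the search up to |y| = 50 finds no solutions either.
No (x, y) in the scanned range satisfies the equation.

No integer solutions with |y| ≤ 50.


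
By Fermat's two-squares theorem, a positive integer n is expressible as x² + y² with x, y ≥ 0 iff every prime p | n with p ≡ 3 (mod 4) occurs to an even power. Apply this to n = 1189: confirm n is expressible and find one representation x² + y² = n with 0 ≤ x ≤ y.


Step 1: Factor n = 1189 = 29 · 41.
Step 2: Check the mod-4 condition on each prime factor: 29 ≡ 1 (mod 4), exponent 1; 41 ≡ 1 (mod 4), exponent 1.
All primes ≡ 3 (mod 4) appear to even exponent (or don't appear), so by the two-squares theorem n IS expressible as a sum of two squares.
Step 3: Build a representation. Here n = 29 · 41 is a product of primes ≡ 1 (mod 4). Each prime p ≡ 1 (mod 4) is itself a sum of two squares; find a² by testing p − a² for a perfect square:
  29: 29 − 1² = 28, 29 − 2² = 25 = 5² ⇒ 29 = 2² + 5².
  41: 41 − 1² = 40, 41 − 2² = 37, 41 − 3² = 32, 41 − 4² = 25 = 5² ⇒ 41 = 4² + 5².
  Combine using the Brahmagupta–Fibonacci identity (a² + b²)(c² + d²) = (ac − bd)² + (ad + bc)² = (ac + bd)² + (ad − bc)²:
  29 · 41 = 1189: from (2² + 5²)(4² + 5²), take (2·4 − 5·5, 2·5 + 5·4) = (8 − 25, 10 + 20) = (-17, 30); dropping signs (only squares matter) gives (17, 30); check 17² + 30² = 289 + 900 = 1189 ✓.
Step 4: Order so x ≤ y and verify: 17² + 30² = 289 + 900 = 1189 = n. ✓

n = 1189 = 17² + 30² (one valid representation with x ≤ y).


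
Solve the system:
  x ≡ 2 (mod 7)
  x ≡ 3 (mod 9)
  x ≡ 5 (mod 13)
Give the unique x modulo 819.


Moduli 7, 9, 13 are pairwise coprime; by CRT there is a unique solution modulo M = 7 · 9 · 13 = 819.
Solve pairwise, accumulating the modulus:
  Start with x ≡ 2 (mod 7).
  Combine with x ≡ 3 (mod 9): since gcd(7, 9) = 1, we get a unique residue mod 63.
    Write x = 2 + 7·t and substitute into x ≡ 3 (mod 9): 7·t ≡ 3 − 2 = 1 (mod 9).
    The inverse of 7 mod 9 is 4 (since 7·4 = 28 = 3·9 + 1), so t ≡ 4·1 = 4 ≡ 4 (mod 9).
    Then x = 2 + 7·4 = 30, valid modulo lcm(7, 9) = 63: x ≡ 30 (mod 63).
  Combine with x ≡ 5 (mod 13): since gcd(63, 13) = 1, we get a unique residue mod 819.
    Write x = 30 + 63·t and substitute into x ≡ 5 (mod 13): 63·t ≡ 5 − 30 = -25 (mod 13).
    Reduce coefficients mod 13: 11·t ≡ 1 (mod 13).
    The inverse of 11 mod 13 is 6 (since 11·6 = 66 = 5·13 + 1), so t ≡ 6·1 = 6 ≡ 6 (mod 13).
    Then x = 30 + 63·6 = 408, valid modulo lcm(63, 13) = 819: x ≡ 408 (mod 819).
Verify: 408 mod 7 = 2 ✓, 408 mod 9 = 3 ✓, 408 mod 13 = 5 ✓.

x ≡ 408 (mod 819).


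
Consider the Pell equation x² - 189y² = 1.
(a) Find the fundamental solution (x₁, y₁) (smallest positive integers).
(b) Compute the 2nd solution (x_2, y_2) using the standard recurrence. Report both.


Step 1: Find the fundamental solution (x₁, y₁) of x² - 189y² = 1.
  Expand √189 as a continued fraction. a₀ = ⌊√189⌋ = 13; iterate m_{k+1} = d_k·a_k − m_k, d_{k+1} = (189 − m_{k+1}²)/d_k, a_{k+1} = ⌊(a₀ + m_{k+1})/d_{k+1}⌋ (starting m₀ = 0, d₀ = 1), with convergents p_k = a_k·p_{k-1} + p_{k-2}, q_k = a_k·q_{k-1} + q_{k-2} (p₋₁ = 1, q₋₁ = 0):
  k = 0: a₀ = 13; p₀/q₀ = 13/1; p₀² − 189·q₀² = 169 − 189 = -20.
  k = 1: m = 13, d = 20, a = ⌊(13 + 13)/20⌋ = 1; p/q = (1·13 + 1)/(1·1 + 0) = 14/1; p² − 189·q² = 196 − 189 = 7.
  k = 2: m = 7, d = 7, a = ⌊(13 + 7)/7⌋ = 2; p/q = (2·14 + 13)/(2·1 + 1) = 41/3; p² − 189·q² = 1681 − 1701 = -20.
  k = 3: m = 7, d = 20, a = ⌊(13 + 7)/20⌋ = 1; p/q = (1·41 + 14)/(1·3 + 1) = 55/4; p² − 189·q² = 3025 − 3024 = 1.
  The first convergent with p² − 189·q² = 1 gives the fundamental solution (x₁, y₁) = (55, 4).
Step 2: Apply the recurrence (x_{n+1}, y_{n+1}) = (x₁x_n + 189y₁y_n, x₁y_n + y₁x_n) repeatedly.
  From (x_1, y_1) = (55, 4): x_2 = 55·55 + 189·4·4 = 6049; y_2 = 55·4 + 4·55 = 440.
Step 3: Verify x_2² - 189·y_2² = 36590401 - 36590400 = 1 (should be 1). ✓

(x_1, y_1) = (55, 4); (x_2, y_2) = (6049, 440).


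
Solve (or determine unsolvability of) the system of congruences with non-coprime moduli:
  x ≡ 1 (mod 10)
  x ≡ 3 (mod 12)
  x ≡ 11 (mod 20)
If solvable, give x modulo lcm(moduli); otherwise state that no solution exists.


Moduli 10, 12, 20 are not pairwise coprime, so CRT works modulo lcm(m_i) when all pairwise compatibility conditions hold.
Pairwise compatibility: gcd(m_i, m_j) must divide a_i - a_j for every pair.
Merge one congruence at a time:
  Start: x ≡ 1 (mod 10).
  Combine with x ≡ 3 (mod 12): gcd(10, 12) = 2; 3 - 1 = 2, which IS divisible by 2, so compatible.
    Write x = 1 + 10·t and substitute into x ≡ 3 (mod 12): 10·t ≡ 3 − 1 = 2 (mod 12).
    Divide the congruence (and modulus) by g = 2: 5·t ≡ 1 (mod 6).
    The inverse of 5 mod 6 is 5 (since 5·5 = 25 = 4·6 + 1), so t ≡ 5·1 = 5 ≡ 5 (mod 6).
    Then x = 1 + 10·5 = 51, valid modulo lcm(10, 12) = 60: x ≡ 51 (mod 60).
  Combine with x ≡ 11 (mod 20): gcd(60, 20) = 20; 11 - 51 = -40, which IS divisible by 20, so compatible.
    Write x = 51 + 60·t and substitute into x ≡ 11 (mod 20): 60·t ≡ 11 − 51 = -40 (mod 20).
    Divide the congruence (and modulus) by g = 20: 3·t ≡ -2 (mod 1).
    Modulo 1 every t works; take t = 0.
    Then x = 51 + 60·0 = 51, valid modulo lcm(60, 20) = 60: x ≡ 51 (mod 60).
Verify: 51 mod 10 = 1, 51 mod 12 = 3, 51 mod 20 = 11.

x ≡ 51 (mod 60).


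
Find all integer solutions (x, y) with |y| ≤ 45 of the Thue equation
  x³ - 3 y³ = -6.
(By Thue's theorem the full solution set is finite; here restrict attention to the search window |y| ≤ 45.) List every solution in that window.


The equation is x³ - 3y³ = -6. For fixed y, x³ = 3·y³ − 6, so a solution requires the RHS to be a perfect cube.
Strategy: iterate y from -45 to 45, compute RHS = 3·y³ − 6, and check whether it is a (positive or negative) perfect cube.
Check small values of y:
  y = 0: RHS = -6 is not a perfect cube.
  y = 1: RHS = -3 is not a perfect cube.
  y = -1: RHS = -9 is not a perfect cube.
  y = 2: RHS = 18 is not a perfect cube.
  y = -2: RHS = -30 is not a perfect cube.
  y = 3: RHS = 75 is not a perfect cube.
  y = -3: RHS = -87 is not a perfect cube.
Continuing the search up to |y| = 45 finds no solutions either.
No (x, y) in the scanned range satisfies the equation.

No integer solutions with |y| ≤ 45.


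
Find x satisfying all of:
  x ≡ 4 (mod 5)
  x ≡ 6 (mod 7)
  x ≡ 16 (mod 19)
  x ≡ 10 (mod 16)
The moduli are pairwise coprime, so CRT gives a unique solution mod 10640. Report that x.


Product of moduli M = 5 · 7 · 19 · 16 = 10640.
Merge one congruence at a time:
  Start: x ≡ 4 (mod 5).
  Combine with x ≡ 6 (mod 7); new modulus lcm = 35.
    Write x = 4 + 5·t and substitute into x ≡ 6 (mod 7): 5·t ≡ 6 − 4 = 2 (mod 7).
    The inverse of 5 mod 7 is 3 (since 5·3 = 15 = 2·7 + 1), so t ≡ 3·2 = 6 ≡ 6 (mod 7).
    Then x = 4 + 5·6 = 34, valid modulo lcm(5, 7) = 35: x ≡ 34 (mod 35).
  Combine with x ≡ 16 (mod 19); new modulus lcm = 665.
    Write x = 34 + 35·t and substitute into x ≡ 16 (mod 19): 35·t ≡ 16 − 34 = -18 (mod 19).
    Reduce coefficients mod 19: 16·t ≡ 1 (mod 19).
    The inverse of 16 mod 19 is 6 (since 16·6 = 96 = 5·19 + 1), so t ≡ 6·1 = 6 ≡ 6 (mod 19).
    Then x = 34 + 35·6 = 244, valid modulo lcm(35, 19) = 665: x ≡ 244 (mod 665).
  Combine with x ≡ 10 (mod 16); new modulus lcm = 10640.
    Write x = 244 + 665·t and substitute into x ≡ 10 (mod 16): 665·t ≡ 10 − 244 = -234 (mod 16).
    Reduce coefficients mod 16: 9·t ≡ 6 (mod 16).
    The inverse of 9 mod 16 is 9 (since 9·9 = 81 = 5·16 + 1), so t ≡ 9·6 = 54 ≡ 6 (mod 16).
    Then x = 244 + 665·6 = 4234, valid modulo lcm(665, 16) = 10640: x ≡ 4234 (mod 10640).
Verify against each original: 4234 mod 5 = 4, 4234 mod 7 = 6, 4234 mod 19 = 16, 4234 mod 16 = 10.

x ≡ 4234 (mod 10640).


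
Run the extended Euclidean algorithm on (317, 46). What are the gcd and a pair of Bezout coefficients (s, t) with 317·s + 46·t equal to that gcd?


Euclidean algorithm on (317, 46) — divide until remainder is 0:
  317 = 6 · 46 + 41
  46 = 1 · 41 + 5
  41 = 8 · 5 + 1
  5 = 5 · 1 + 0
gcd(317, 46) = 1.
Track Bezout coefficients alongside the remainders: start with r₀ = 317 = a·1 + b·0 (s = 1, t = 0) and r₁ = 46 = a·0 + b·1 (s = 0, t = 1); each new remainder r_{k+1} = r_{k-1} − q_k·r_k inherits s_{k+1} = s_{k-1} − q_k·s_k, t_{k+1} = t_{k-1} − q_k·t_k, so r_k = a·s_k + b·t_k at every step:
  q = 6: r = 41, s = 1 − 6·0 = 1, t = 0 − 6·1 = -6  (check: 317·1 + 46·(-6) = 41)
  q = 1: r = 5, s = 0 − 1·1 = -1, t = 1 − 1·(-6) = 7  (check: 317·(-1) + 46·7 = 5)
  q = 8: r = 1, s = 1 − 8·(-1) = 9, t = -6 − 8·7 = -62  (check: 317·9 + 46·(-62) = 1)
The row with r = 1 (the gcd) gives the Bezout coefficients s = 9, t = -62.
Result: 317 · (9) + 46 · (-62) = 1.

gcd(317, 46) = 1; s = 9, t = -62 (check: 317·9 + 46·(-62) = 1).


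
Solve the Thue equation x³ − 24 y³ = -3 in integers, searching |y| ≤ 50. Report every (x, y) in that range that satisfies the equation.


The equation is x³ - 24y³ = -3. For fixed y, x³ = 24·y³ − 3, so a solution requires the RHS to be a perfect cube.
Strategy: iterate y from -50 to 50, compute RHS = 24·y³ − 3, and check whether it is a (positive or negative) perfect cube.
Check small values of y:
  y = 0: RHS = -3 is not a perfect cube.
  y = 1: RHS = 21 is not a perfect cube.
  y = -1: RHS = -27 = (-3)³ ⇒ x = -3 works.
  y = 2: RHS = 189 is not a perfect cube.
  y = -2: RHS = -195 is not a perfect cube.
  y = 3: RHS = 645 is not a perfect cube.
  y = -3: RHS = -651 is not a perfect cube.
Continuing the search up to |y| = 50 finds no further solutions beyond those listed.
Collected solutions: (-3, -1).

Solutions (with |y| ≤ 50): (-3, -1).


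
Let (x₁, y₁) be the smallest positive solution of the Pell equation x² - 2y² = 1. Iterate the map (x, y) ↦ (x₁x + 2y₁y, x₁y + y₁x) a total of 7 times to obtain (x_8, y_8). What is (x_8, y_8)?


Step 1: Find the fundamental solution (x₁, y₁) of x² - 2y² = 1.
  Expand √2 as a continued fraction. a₀ = ⌊√2⌋ = 1; iterate m_{k+1} = d_k·a_k − m_k, d_{k+1} = (2 − m_{k+1}²)/d_k, a_{k+1} = ⌊(a₀ + m_{k+1})/d_{k+1}⌋ (starting m₀ = 0, d₀ = 1), with convergents p_k = a_k·p_{k-1} + p_{k-2}, q_k = a_k·q_{k-1} + q_{k-2} (p₋₁ = 1, q₋₁ = 0):
  k = 0: a₀ = 1; p₀/q₀ = 1/1; p₀² − 2·q₀² = 1 − 2 = -1.
  k = 1: m = 1, d = 1, a = ⌊(1 + 1)/1⌋ = 2; p/q = (2·1 + 1)/(2·1 + 0) = 3/2; p² − 2·q² = 9 − 8 = 1.
  The first convergent with p² − 2·q² = 1 gives the fundamental solution (x₁, y₁) = (3, 2).
Step 2: Apply the recurrence (x_{n+1}, y_{n+1}) = (x₁x_n + 2y₁y_n, x₁y_n + y₁x_n) repeatedly.
  From (x_1, y_1) = (3, 2): x_2 = 3·3 + 2·2·2 = 17; y_2 = 3·2 + 2·3 = 12.
  From (x_2, y_2) = (17, 12): x_3 = 3·17 + 2·2·12 = 99; y_3 = 3·12 + 2·17 = 70.
  From (x_3, y_3) = (99, 70): x_4 = 3·99 + 2·2·70 = 577; y_4 = 3·70 + 2·99 = 408.
  From (x_4, y_4) = (577, 408): x_5 = 3·577 + 2·2·408 = 3363; y_5 = 3·408 + 2·577 = 2378.
  From (x_5, y_5) = (3363, 2378): x_6 = 3·3363 + 2·2·2378 = 19601; y_6 = 3·2378 + 2·3363 = 13860.
  From (x_6, y_6) = (19601, 13860): x_7 = 3·19601 + 2·2·13860 = 114243; y_7 = 3·13860 + 2·19601 = 80782.
  From (x_7, y_7) = (114243, 80782): x_8 = 3·114243 + 2·2·80782 = 665857; y_8 = 3·80782 + 2·114243 = 470832.
Step 3: Verify x_8² - 2·y_8² = 443365544449 - 443365544448 = 1 (should be 1). ✓

(x_1, y_1) = (3, 2); (x_8, y_8) = (665857, 470832).


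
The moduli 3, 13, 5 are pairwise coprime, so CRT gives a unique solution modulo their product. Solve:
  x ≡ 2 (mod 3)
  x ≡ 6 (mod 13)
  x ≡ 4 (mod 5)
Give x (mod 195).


Moduli 3, 13, 5 are pairwise coprime; by CRT there is a unique solution modulo M = 3 · 13 · 5 = 195.
Solve pairwise, accumulating the modulus:
  Start with x ≡ 2 (mod 3).
  Combine with x ≡ 6 (mod 13): since gcd(3, 13) = 1, we get a unique residue mod 39.
    Write x = 2 + 3·t and substitute into x ≡ 6 (mod 13): 3·t ≡ 6 − 2 = 4 (mod 13).
    The inverse of 3 mod 13 is 9 (since 3·9 = 27 = 2·13 + 1), so t ≡ 9·4 = 36 ≡ 10 (mod 13).
    Then x = 2 + 3·10 = 32, valid modulo lcm(3, 13) = 39: x ≡ 32 (mod 39).
  Combine with x ≡ 4 (mod 5): since gcd(39, 5) = 1, we get a unique residue mod 195.
    Write x = 32 + 39·t and substitute into x ≡ 4 (mod 5): 39·t ≡ 4 − 32 = -28 (mod 5).
    Reduce coefficients mod 5: 4·t ≡ 2 (mod 5).
    The inverse of 4 mod 5 is 4 (since 4·4 = 16 = 3·5 + 1), so t ≡ 4·2 = 8 ≡ 3 (mod 5).
    Then x = 32 + 39·3 = 149, valid modulo lcm(39, 5) = 195: x ≡ 149 (mod 195).
Verify: 149 mod 3 = 2 ✓, 149 mod 13 = 6 ✓, 149 mod 5 = 4 ✓.

x ≡ 149 (mod 195).


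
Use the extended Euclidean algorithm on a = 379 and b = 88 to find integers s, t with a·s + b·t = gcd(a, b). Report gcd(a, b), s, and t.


Euclidean algorithm on (379, 88) — divide until remainder is 0:
  379 = 4 · 88 + 27
  88 = 3 · 27 + 7
  27 = 3 · 7 + 6
  7 = 1 · 6 + 1
  6 = 6 · 1 + 0
gcd(379, 88) = 1.
Track Bezout coefficients alongside the remainders: start with r₀ = 379 = a·1 + b·0 (s = 1, t = 0) and r₁ = 88 = a·0 + b·1 (s = 0, t = 1); each new remainder r_{k+1} = r_{k-1} − q_k·r_k inherits s_{k+1} = s_{k-1} − q_k·s_k, t_{k+1} = t_{k-1} − q_k·t_k, so r_k = a·s_k + b·t_k at every step:
  q = 4: r = 27, s = 1 − 4·0 = 1, t = 0 − 4·1 = -4  (check: 379·1 + 88·(-4) = 27)
  q = 3: r = 7, s = 0 − 3·1 = -3, t = 1 − 3·(-4) = 13  (check: 379·(-3) + 88·13 = 7)
  q = 3: r = 6, s = 1 − 3·(-3) = 10, t = -4 − 3·13 = -43  (check: 379·10 + 88·(-43) = 6)
  q = 1: r = 1, s = -3 − 1·10 = -13, t = 13 − 1·(-43) = 56  (check: 379·(-13) + 88·56 = 1)
The row with r = 1 (the gcd) gives the Bezout coefficients s = -13, t = 56.
Result: 379 · (-13) + 88 · (56) = 1.

gcd(379, 88) = 1; s = -13, t = 56 (check: 379·(-13) + 88·56 = 1).


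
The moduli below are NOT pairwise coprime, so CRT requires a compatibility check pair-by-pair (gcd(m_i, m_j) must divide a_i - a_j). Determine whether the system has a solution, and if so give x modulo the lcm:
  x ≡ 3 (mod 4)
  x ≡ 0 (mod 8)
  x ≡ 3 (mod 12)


Moduli 4, 8, 12 are not pairwise coprime, so CRT works modulo lcm(m_i) when all pairwise compatibility conditions hold.
Pairwise compatibility: gcd(m_i, m_j) must divide a_i - a_j for every pair.
Merge one congruence at a time:
  Start: x ≡ 3 (mod 4).
  Combine with x ≡ 0 (mod 8): gcd(4, 8) = 4, and 0 - 3 = -3 is NOT divisible by 4.
    ⇒ system is inconsistent (no integer solution).

No solution (the system is inconsistent).


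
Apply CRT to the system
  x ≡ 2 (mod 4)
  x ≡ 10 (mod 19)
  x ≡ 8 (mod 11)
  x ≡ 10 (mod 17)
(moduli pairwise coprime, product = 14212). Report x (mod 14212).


Product of moduli M = 4 · 19 · 11 · 17 = 14212.
Merge one congruence at a time:
  Start: x ≡ 2 (mod 4).
  Combine with x ≡ 10 (mod 19); new modulus lcm = 76.
    Write x = 2 + 4·t and substitute into x ≡ 10 (mod 19): 4·t ≡ 10 − 2 = 8 (mod 19).
    The inverse of 4 mod 19 is 5 (since 4·5 = 20 = 1·19 + 1), so t ≡ 5·8 = 40 ≡ 2 (mod 19).
    Then x = 2 + 4·2 = 10, valid modulo lcm(4, 19) = 76: x ≡ 10 (mod 76).
  Combine with x ≡ 8 (mod 11); new modulus lcm = 836.
    Write x = 10 + 76·t and substitute into x ≡ 8 (mod 11): 76·t ≡ 8 − 10 = -2 (mod 11).
    Reduce coefficients mod 11: 10·t ≡ 9 (mod 11).
    The inverse of 10 mod 11 is 10 (since 10·10 = 100 = 9·11 + 1), so t ≡ 10·9 = 90 ≡ 2 (mod 11).
    Then x = 10 + 76·2 = 162, valid modulo lcm(76, 11) = 836: x ≡ 162 (mod 836).
  Combine with x ≡ 10 (mod 17); new modulus lcm = 14212.
    Write x = 162 + 836·t and substitute into x ≡ 10 (mod 17): 836·t ≡ 10 − 162 = -152 (mod 17).
    Reduce coefficients mod 17: 3·t ≡ 1 (mod 17).
    The inverse of 3 mod 17 is 6 (since 3·6 = 18 = 1·17 + 1), so t ≡ 6·1 = 6 ≡ 6 (mod 17).
    Then x = 162 + 836·6 = 5178, valid modulo lcm(836, 17) = 14212: x ≡ 5178 (mod 14212).
Verify against each original: 5178 mod 4 = 2, 5178 mod 19 = 10, 5178 mod 11 = 8, 5178 mod 17 = 10.

x ≡ 5178 (mod 14212).


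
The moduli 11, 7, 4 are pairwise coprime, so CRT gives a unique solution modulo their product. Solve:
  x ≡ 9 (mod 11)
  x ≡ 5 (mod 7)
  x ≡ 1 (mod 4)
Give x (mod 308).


Moduli 11, 7, 4 are pairwise coprime; by CRT there is a unique solution modulo M = 11 · 7 · 4 = 308.
Solve pairwise, accumulating the modulus:
  Start with x ≡ 9 (mod 11).
  Combine with x ≡ 5 (mod 7): since gcd(11, 7) = 1, we get a unique residue mod 77.
    Write x = 9 + 11·t and substitute into x ≡ 5 (mod 7): 11·t ≡ 5 − 9 = -4 (mod 7).
    Reduce coefficients mod 7: 4·t ≡ 3 (mod 7).
    The inverse of 4 mod 7 is 2 (since 4·2 = 8 = 1·7 + 1), so t ≡ 2·3 = 6 ≡ 6 (mod 7).
    Then x = 9 + 11·6 = 75, valid modulo lcm(11, 7) = 77: x ≡ 75 (mod 77).
  Combine with x ≡ 1 (mod 4): since gcd(77, 4) = 1, we get a unique residue mod 308.
    Write x = 75 + 77·t and substitute into x ≡ 1 (mod 4): 77·t ≡ 1 − 75 = -74 (mod 4).
    Reduce coefficients mod 4: 1·t ≡ 2 (mod 4).
    So t ≡ 2 (mod 4).
    Then x = 75 + 77·2 = 229, valid modulo lcm(77, 4) = 308: x ≡ 229 (mod 308).
Verify: 229 mod 11 = 9 ✓, 229 mod 7 = 5 ✓, 229 mod 4 = 1 ✓.

x ≡ 229 (mod 308).


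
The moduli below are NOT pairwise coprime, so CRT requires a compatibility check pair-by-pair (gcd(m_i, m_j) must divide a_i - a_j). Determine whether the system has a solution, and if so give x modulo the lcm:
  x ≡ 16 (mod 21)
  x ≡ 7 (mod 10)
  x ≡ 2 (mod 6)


Moduli 21, 10, 6 are not pairwise coprime, so CRT works modulo lcm(m_i) when all pairwise compatibility conditions hold.
Pairwise compatibility: gcd(m_i, m_j) must divide a_i - a_j for every pair.
Merge one congruence at a time:
  Start: x ≡ 16 (mod 21).
  Combine with x ≡ 7 (mod 10): gcd(21, 10) = 1; 7 - 16 = -9, which IS divisible by 1, so compatible.
    Write x = 16 + 21·t and substitute into x ≡ 7 (mod 10): 21·t ≡ 7 − 16 = -9 (mod 10).
    Reduce coefficients mod 10: 1·t ≡ 1 (mod 10).
    So t ≡ 1 (mod 10).
    Then x = 16 + 21·1 = 37, valid modulo lcm(21, 10) = 210: x ≡ 37 (mod 210).
  Combine with x ≡ 2 (mod 6): gcd(210, 6) = 6, and 2 - 37 = -35 is NOT divisible by 6.
    ⇒ system is inconsistent (no integer solution).

No solution (the system is inconsistent).


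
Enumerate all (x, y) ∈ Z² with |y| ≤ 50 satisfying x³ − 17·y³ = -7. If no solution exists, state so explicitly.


The equation is x³ - 17y³ = -7. For fixed y, x³ = 17·y³ − 7, so a solution requires the RHS to be a perfect cube.
Strategy: iterate y from -50 to 50, compute RHS = 17·y³ − 7, and check whether it is a (positive or negative) perfect cube.
Check small values of y:
  y = 0: RHS = -7 is not a perfect cube.
  y = 1: RHS = 10 is not a perfect cube.
  y = -1: RHS = -24 is not a perfect cube.
  y = 2: RHS = 129 is not a perfect cube.
  y = -2: RHS = -143 is not a perfect cube.
  y = 3: RHS = 452 is not a perfect cube.
  y = -3: RHS = -466 is not a perfect cube.
Continuing the search up to |y| = 50 finds no solutions either.
No (x, y) in the scanned range satisfies the equation.

No integer solutions with |y| ≤ 50.


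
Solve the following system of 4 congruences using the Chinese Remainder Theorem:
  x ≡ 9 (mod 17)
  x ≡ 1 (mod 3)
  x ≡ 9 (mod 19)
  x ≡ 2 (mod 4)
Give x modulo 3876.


Product of moduli M = 17 · 3 · 19 · 4 = 3876.
Merge one congruence at a time:
  Start: x ≡ 9 (mod 17).
  Combine with x ≡ 1 (mod 3); new modulus lcm = 51.
    Write x = 9 + 17·t and substitute into x ≡ 1 (mod 3): 17·t ≡ 1 − 9 = -8 (mod 3).
    Reduce coefficients mod 3: 2·t ≡ 1 (mod 3).
    The inverse of 2 mod 3 is 2 (since 2·2 = 4 = 1·3 + 1), so t ≡ 2·1 = 2 ≡ 2 (mod 3).
    Then x = 9 + 17·2 = 43, valid modulo lcm(17, 3) = 51: x ≡ 43 (mod 51).
  Combine with x ≡ 9 (mod 19); new modulus lcm = 969.
    Write x = 43 + 51·t and substitute into x ≡ 9 (mod 19): 51·t ≡ 9 − 43 = -34 (mod 19).
    Reduce coefficients mod 19: 13·t ≡ 4 (mod 19).
    The inverse of 13 mod 19 is 3 (since 13·3 = 39 = 2·19 + 1), so t ≡ 3·4 = 12 ≡ 12 (mod 19).
    Then x = 43 + 51·12 = 655, valid modulo lcm(51, 19) = 969: x ≡ 655 (mod 969).
  Combine with x ≡ 2 (mod 4); new modulus lcm = 3876.
    Write x = 655 + 969·t and substitute into x ≡ 2 (mod 4): 969·t ≡ 2 − 655 = -653 (mod 4).
    Reduce coefficients mod 4: 1·t ≡ 3 (mod 4).
    So t ≡ 3 (mod 4).
    Then x = 655 + 969·3 = 3562, valid modulo lcm(969, 4) = 3876: x ≡ 3562 (mod 3876).
Verify against each original: 3562 mod 17 = 9, 3562 mod 3 = 1, 3562 mod 19 = 9, 3562 mod 4 = 2.

x ≡ 3562 (mod 3876).
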